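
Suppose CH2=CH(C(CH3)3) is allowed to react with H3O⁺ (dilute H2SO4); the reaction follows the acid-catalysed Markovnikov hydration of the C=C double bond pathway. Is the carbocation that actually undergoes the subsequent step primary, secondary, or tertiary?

Step 1: Electrophilic addition begins with the π(C=C) electrons forming a bond to the proton of H3O⁺. Following Markovnikov's rule, the resulting cation is secondary. H2O is released.
Step 2: A 1,2-methyl shift from the adjacent tert-butyl carbon moves the positive charge from the secondary centre to an adjacent carbon, generating a more stable tertiary carbocation.
The cation rearranges from secondary to tertiary via a 1,2-methyl shift from the adjacent tert-butyl carbon; the tertiary cation is what reacts next.

tertiary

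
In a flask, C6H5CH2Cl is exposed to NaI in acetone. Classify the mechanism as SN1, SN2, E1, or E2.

Conditions: a primary substrate with a strong nucleophile in the polar aprotic solvent acetone.
These conditions are the textbook signature of the SN2 pathway.
An unhindered substrate with a strong nucleophile in a polar aprotic solvent favours one-step backside displacement.

SN2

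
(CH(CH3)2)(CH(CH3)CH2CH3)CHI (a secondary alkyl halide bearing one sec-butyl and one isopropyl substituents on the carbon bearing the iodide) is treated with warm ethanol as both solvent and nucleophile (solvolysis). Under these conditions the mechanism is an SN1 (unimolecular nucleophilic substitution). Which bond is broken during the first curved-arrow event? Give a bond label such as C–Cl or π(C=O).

Step 1: The C–I bond breaks with both electrons going to the iodide; I⁻ leaves and a secondary carbocation remains.
The bond broken in this step is the C–I bond.

C–I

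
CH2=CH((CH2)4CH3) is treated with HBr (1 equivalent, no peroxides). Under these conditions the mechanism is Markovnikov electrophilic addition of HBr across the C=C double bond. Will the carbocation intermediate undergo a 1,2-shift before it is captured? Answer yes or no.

The first-formed carbocation is secondary.
No single 1,2-shift to an adjacent carbon would produce a more-substituted cation than the one already present, so no rearrangement occurs.

no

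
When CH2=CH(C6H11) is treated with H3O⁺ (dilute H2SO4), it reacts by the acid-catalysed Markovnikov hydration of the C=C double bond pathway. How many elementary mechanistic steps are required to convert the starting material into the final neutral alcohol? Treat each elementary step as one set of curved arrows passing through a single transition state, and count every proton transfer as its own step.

Step 1: The π electrons of the C=C bond attack a proton of H3O⁺; Markovnikov addition places the new C–H on the less-substituted alkene carbon, so the positive charge ends up on the more-substituted carbon — a secondary carbocation. H2O is released.
Step 2: A 1,2-hydride shift from the adjacent cyclohexyl carbon moves the positive charge from the secondary centre to an adjacent carbon, generating a more stable tertiary carbocation.
Step 3: Nucleophilic capture of the cation by H2O produces the protonated alcohol (an oxonium ion).
Step 4: H2O removes a proton from the oxonium oxygen, regenerating H3O⁺ and giving the neutral alcohol.
Total: 4 elementary steps.

4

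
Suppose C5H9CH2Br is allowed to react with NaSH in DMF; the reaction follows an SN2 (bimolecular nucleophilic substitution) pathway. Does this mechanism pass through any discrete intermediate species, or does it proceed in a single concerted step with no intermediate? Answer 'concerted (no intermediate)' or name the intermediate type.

Backside attack by HS⁻ on the carbon bearing the bromide: the new C–S bond forms as the C–Br bond breaks, with Walden inversion at carbon.
All bond changes occur in one transition state; no discrete intermediate is formed.

concerted (no intermediate)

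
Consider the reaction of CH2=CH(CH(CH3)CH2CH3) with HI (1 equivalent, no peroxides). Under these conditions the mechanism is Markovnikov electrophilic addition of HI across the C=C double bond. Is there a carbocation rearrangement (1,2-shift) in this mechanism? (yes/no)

yes

The first-formed carbocation is secondary.
The adjacent sec-butyl carbon already bears 2 other carbon substituents and has a hydrogen to migrate; after a 1,2-hydride shift from that carbon the positive charge sits on a tertiary centre.
Tertiary is more stable than secondary, so the shift occurs.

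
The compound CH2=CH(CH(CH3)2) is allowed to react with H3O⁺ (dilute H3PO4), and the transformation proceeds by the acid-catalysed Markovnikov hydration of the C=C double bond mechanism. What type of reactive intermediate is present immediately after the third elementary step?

Step 1: Electrophilic addition begins with the π(C=C) electrons forming a bond to the proton of H3O⁺. Following Markovnikov's rule, the resulting cation is secondary. H2O is released.
Step 2: A hydride (H with its bonding pair) migrates from the adjacent isopropyl carbon to the cationic centre — a 1,2-hydride shift — upgrading the secondary cation to a tertiary one.
Step 3: Water acts as the nucleophile: an oxygen lone pair bonds to the cationic carbon, giving an oxonium-ion intermediate.
After step 3 the species present is an oxonium ion.

oxonium ion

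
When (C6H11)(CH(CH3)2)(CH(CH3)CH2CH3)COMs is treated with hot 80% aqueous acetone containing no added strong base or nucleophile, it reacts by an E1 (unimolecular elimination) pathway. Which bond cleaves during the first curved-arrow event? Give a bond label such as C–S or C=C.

C–O

Step 1: Rate-determining heterolysis of the C–O bond gives MsO⁻ and a tertiary carbocation.
The bond broken in this step is the C–O bond.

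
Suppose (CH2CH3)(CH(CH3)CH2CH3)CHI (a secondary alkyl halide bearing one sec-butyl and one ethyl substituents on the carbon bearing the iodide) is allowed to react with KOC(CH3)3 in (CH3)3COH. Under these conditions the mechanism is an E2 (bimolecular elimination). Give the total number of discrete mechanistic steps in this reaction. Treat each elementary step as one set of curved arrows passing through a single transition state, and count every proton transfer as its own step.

1

Step 1: The strong base (CH3)3CO⁻ removes a β-hydrogen; in the same concerted event the electrons of the breaking C–H bond form the new π(C=C) bond and the C–I σ-bond breaks, expelling I⁻. Anti-periplanar geometry; one transition state.
Total: 1 elementary step.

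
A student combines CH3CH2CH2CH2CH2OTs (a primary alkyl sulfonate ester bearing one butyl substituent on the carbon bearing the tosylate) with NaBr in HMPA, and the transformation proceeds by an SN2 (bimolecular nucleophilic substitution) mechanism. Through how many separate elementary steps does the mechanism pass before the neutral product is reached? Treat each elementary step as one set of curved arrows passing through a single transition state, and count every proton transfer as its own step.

1

Step 1: Br⁻ attacks the back face of the α-carbon while TsO⁻ departs with the C–O bonding pair — a single concerted displacement through a pentacoordinate transition state.
Total: 1 elementary step.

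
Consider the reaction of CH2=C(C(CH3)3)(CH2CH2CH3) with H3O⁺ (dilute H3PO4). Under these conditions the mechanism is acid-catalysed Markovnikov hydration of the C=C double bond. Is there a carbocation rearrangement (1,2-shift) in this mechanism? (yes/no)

no

The first-formed carbocation is tertiary.
No single 1,2-shift to an adjacent carbon would produce a more-substituted cation than the one already present, so no rearrangement occurs.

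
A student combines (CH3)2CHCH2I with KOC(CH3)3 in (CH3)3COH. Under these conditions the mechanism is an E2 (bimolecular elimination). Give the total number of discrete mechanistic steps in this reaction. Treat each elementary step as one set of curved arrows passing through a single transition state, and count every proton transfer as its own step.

1

Step 1: Concerted anti-periplanar elimination: (CH3)3CO⁻ abstracts a β-H while I⁻ leaves, and the C–H electrons become the new C=C π bond — all in a single transition state.
Total: 1 elementary step.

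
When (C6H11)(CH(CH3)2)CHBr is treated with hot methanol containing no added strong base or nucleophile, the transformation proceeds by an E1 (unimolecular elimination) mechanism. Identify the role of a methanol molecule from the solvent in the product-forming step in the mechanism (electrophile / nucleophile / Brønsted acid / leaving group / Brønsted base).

Step 3: A weak base (a methanol molecule from the solvent) removes a proton from a carbon adjacent to the cationic centre; the electrons of that C–H bond become the new π(C=C) bond, giving the alkene.
A methanol molecule from the solvent in the product-forming step accepts a proton in a proton-transfer step — a Brønsted base.

Brønsted base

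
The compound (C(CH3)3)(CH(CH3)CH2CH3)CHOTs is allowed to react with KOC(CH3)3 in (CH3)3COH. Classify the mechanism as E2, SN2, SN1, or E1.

Conditions: a strong/bulky base with a secondary substrate bearing a β-hydrogen.
These conditions are the textbook signature of the E2 pathway.
A strong (often hindered) base removes a β-H in concert with loss of the leaving group — bimolecular elimination.

E2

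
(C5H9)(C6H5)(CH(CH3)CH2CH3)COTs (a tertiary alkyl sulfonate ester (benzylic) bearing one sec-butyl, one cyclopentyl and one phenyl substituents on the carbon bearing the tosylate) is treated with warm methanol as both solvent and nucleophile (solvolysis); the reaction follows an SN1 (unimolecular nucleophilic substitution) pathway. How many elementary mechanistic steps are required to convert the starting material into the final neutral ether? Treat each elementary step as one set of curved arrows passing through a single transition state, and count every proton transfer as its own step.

3

Step 1: Unassisted departure of TsO⁻ (taking the C–O bonding pair) generates a tertiary carbocation.
(No 1,2-shift: no single shift to an adjacent carbon would give a more stable cation.)
Step 2: Nucleophilic capture: the oxygen of CH3OH bonds to the cationic carbon, producing an oxonium-ion intermediate.
Step 3: Deprotonation of the oxonium oxygen by solvent methanol yields the neutral ether.
Total: 3 elementary steps.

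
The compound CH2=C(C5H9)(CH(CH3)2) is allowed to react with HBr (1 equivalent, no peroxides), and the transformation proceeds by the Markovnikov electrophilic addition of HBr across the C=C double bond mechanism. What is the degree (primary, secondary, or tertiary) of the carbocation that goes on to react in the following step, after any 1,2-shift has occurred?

tertiary

Step 1: Electrophilic addition begins with the π(C=C) electrons forming a bond to the proton of HBr. Following Markovnikov's rule, the resulting cation is tertiary. The H–Br bond breaks heterolytically, releasing Br⁻.
No single 1,2-shift to an adjacent carbon would give a more-substituted cation, so no rearrangement occurs.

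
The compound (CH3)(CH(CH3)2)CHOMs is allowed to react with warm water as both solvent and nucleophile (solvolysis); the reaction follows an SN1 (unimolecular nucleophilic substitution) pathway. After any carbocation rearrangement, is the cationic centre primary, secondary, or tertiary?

Step 1: The C–O bond breaks with both electrons going to the mesylate; MsO⁻ leaves and a secondary carbocation remains.
Step 2: A 1,2-hydride shift from the adjacent isopropyl carbon moves the positive charge from the secondary centre to an adjacent carbon, generating a more stable tertiary carbocation.
The cation rearranges from secondary to tertiary via a 1,2-hydride shift from the adjacent isopropyl carbon; the tertiary cation is what reacts next.

tertiary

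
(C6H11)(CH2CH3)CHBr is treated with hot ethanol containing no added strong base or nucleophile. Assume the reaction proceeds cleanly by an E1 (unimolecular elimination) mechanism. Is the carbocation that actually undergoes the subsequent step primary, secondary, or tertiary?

tertiary

Step 1: Unassisted departure of Br⁻ (taking the C–Br bonding pair) generates a secondary carbocation.
Step 2: A hydride (H with its bonding pair) migrates from the adjacent cyclohexyl carbon to the cationic centre — a 1,2-hydride shift — upgrading the secondary cation to a tertiary one.
The cation rearranges from secondary to tertiary via a 1,2-hydride shift from the adjacent cyclohexyl carbon; the tertiary cation is what reacts next.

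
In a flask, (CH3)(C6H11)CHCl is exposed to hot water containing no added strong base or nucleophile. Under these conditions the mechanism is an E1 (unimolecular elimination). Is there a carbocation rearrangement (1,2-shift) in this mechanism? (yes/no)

The first-formed carbocation is secondary.
The adjacent cyclohexyl carbon already bears 2 other carbon substituents and has a hydrogen to migrate; after a 1,2-hydride shift from that carbon the positive charge sits on a tertiary centre.
Tertiary is more stable than secondary, so the shift occurs.

yes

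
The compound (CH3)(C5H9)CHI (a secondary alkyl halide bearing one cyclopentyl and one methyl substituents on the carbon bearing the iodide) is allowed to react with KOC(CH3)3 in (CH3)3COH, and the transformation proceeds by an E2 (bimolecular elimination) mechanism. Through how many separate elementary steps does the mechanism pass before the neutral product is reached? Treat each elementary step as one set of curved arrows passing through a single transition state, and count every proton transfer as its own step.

Step 1: The strong base (CH3)3CO⁻ removes a β-hydrogen; in the same concerted event the electrons of the breaking C–H bond form the new π(C=C) bond and the C–I σ-bond breaks, expelling I⁻. Anti-periplanar geometry; one transition state.
Total: 1 elementary step.

1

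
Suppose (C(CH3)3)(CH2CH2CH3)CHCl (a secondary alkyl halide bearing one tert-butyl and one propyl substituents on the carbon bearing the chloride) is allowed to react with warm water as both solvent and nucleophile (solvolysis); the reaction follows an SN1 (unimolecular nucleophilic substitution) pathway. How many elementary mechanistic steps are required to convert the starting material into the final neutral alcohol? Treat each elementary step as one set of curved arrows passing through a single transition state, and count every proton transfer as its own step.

Step 1: The C–Cl bond breaks with both electrons going to the chloride; Cl⁻ leaves and a secondary carbocation remains.
Step 2: A methyl group with its bonding pair migrates from the adjacent tert-butyl carbon to the cationic centre — a 1,2-methyl shift — upgrading the secondary cation to a tertiary one.
Step 3: H2O donates an oxygen lone pair into the empty p orbital of the cation, giving a protonated alcohol (an oxonium ion).
Step 4: A second solvent molecule removes the proton on oxygen, giving the neutral alcohol product.
Total: 4 elementary steps.

4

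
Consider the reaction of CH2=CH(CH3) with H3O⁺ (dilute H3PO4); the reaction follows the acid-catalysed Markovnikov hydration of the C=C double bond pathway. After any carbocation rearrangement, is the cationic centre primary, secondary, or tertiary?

Step 1: Protonation of the alkene by H3O⁺: the π bond acts as the nucleophile and picks up H⁺, giving the more stable (Markovnikov) secondary carbocation. H2O is released.
No single 1,2-shift to an adjacent carbon would give a more-substituted cation, so no rearrangement occurs.

secondary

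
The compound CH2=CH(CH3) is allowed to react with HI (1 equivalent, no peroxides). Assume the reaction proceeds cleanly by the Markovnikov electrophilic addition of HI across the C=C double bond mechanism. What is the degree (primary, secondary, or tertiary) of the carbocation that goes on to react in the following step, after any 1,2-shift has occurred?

secondary

Step 1: Electrophilic addition begins with the π(C=C) electrons forming a bond to the proton of HI. Following Markovnikov's rule, the resulting cation is secondary. The H–I bond breaks heterolytically, releasing I⁻.
No single 1,2-shift to an adjacent carbon would give a more-substituted cation, so no rearrangement occurs.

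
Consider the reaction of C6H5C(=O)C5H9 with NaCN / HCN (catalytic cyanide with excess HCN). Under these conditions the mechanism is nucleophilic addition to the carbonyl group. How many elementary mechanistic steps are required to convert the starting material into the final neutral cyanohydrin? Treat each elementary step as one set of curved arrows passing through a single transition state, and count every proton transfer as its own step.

2

Step 1: CN⁻ attacks the sp² carbonyl carbon; the C=O π bond breaks and the electrons end up as a lone pair on the alkoxide oxygen of the tetrahedral intermediate.
Step 2: Proton transfer from HCN to the alkoxide furnishes a cyanohydrin (and releases another CN⁻ to continue the reaction).
Total: 2 elementary steps.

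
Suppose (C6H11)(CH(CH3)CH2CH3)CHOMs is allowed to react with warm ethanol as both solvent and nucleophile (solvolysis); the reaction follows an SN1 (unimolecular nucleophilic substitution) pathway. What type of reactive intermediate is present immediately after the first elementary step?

secondary carbocation

Step 1: Rate-determining heterolysis of the C–O bond gives MsO⁻ and a secondary carbocation.
After step 1 the species present is a secondary carbocation.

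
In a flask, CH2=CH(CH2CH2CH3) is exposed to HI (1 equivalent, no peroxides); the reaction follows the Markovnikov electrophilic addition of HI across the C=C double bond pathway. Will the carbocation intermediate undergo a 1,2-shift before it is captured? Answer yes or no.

The first-formed carbocation is secondary.
No single 1,2-shift to an adjacent carbon would produce a more-substituted cation than the one already present, so no rearrangement occurs.

no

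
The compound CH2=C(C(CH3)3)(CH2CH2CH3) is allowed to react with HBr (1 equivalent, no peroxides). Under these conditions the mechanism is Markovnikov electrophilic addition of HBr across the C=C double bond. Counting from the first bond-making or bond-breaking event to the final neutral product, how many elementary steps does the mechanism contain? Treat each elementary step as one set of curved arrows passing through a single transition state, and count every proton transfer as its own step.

2

Step 1: The π electrons of the C=C bond attack a proton of HBr; Markovnikov addition places the new C–H on the less-substituted alkene carbon, so the positive charge ends up on the more-substituted carbon — a tertiary carbocation. The H–Br bond breaks heterolytically, releasing Br⁻.
(No 1,2-shift: no single shift to an adjacent carbon would give a more stable cation.)
Step 2: The Br⁻ anion donates a lone pair to the carbocation, forming the new C–Br σ-bond and giving the neutral alkyl halide.
Total: 2 elementary steps.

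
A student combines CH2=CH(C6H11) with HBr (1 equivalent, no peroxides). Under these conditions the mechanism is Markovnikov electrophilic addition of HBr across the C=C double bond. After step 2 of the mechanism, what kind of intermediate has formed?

Step 1: Protonation of the alkene by HBr: the π bond acts as the nucleophile and picks up H⁺, giving the more stable (Markovnikov) secondary carbocation. The H–Br bond breaks heterolytically, releasing Br⁻.
Step 2: Carbocation rearrangement: a 1,2-hydride shift from the adjacent cyclohexyl carbon converts the initially-formed secondary cation into the more stable tertiary cation.
After step 2 the species present is a tertiary carbocation.

tertiary carbocation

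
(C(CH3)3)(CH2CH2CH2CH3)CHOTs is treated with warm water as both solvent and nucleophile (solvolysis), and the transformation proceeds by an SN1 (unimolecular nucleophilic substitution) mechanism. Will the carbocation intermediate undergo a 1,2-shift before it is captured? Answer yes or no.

yes

The first-formed carbocation is secondary.
The adjacent tert-butyl carbon has no hydrogen but bears methyl groups; migration of one methyl with its bonding pair (a 1,2-methyl shift) places the charge on a tertiary centre.
Tertiary is more stable than secondary, so the shift occurs.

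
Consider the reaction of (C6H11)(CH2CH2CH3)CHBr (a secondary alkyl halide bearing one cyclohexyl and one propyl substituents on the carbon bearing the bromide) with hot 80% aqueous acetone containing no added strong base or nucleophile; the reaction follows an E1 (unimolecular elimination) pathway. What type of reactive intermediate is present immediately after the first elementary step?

Step 1: Unassisted departure of Br⁻ (taking the C–Br bonding pair) generates a secondary carbocation.
After step 1 the species present is a secondary carbocation.

secondary carbocation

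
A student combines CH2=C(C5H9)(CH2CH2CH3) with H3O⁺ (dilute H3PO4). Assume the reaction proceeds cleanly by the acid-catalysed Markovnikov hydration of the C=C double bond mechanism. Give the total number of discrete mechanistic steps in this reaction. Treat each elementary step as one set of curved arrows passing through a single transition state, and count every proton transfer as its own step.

3

Step 1: Protonation of the alkene by H3O⁺: the π bond acts as the nucleophile and picks up H⁺, giving the more stable (Markovnikov) tertiary carbocation. H2O is released.
(No 1,2-shift: no single shift to an adjacent carbon would give a more stable cation.)
Step 2: Water acts as the nucleophile: an oxygen lone pair bonds to the cationic carbon, giving an oxonium-ion intermediate.
Step 3: Proton transfer from the O–H of the oxonium ion to H2O completes the catalytic cycle and yields the alcohol.
Total: 3 elementary steps.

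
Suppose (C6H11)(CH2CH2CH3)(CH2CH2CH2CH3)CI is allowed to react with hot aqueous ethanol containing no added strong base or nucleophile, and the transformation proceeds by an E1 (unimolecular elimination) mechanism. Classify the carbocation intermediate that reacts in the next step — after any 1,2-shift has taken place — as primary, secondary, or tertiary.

tertiary

Step 1: Unassisted departure of I⁻ (taking the C–I bonding pair) generates a tertiary carbocation.
No single 1,2-shift to an adjacent carbon would give a more-substituted cation, so no rearrangement occurs.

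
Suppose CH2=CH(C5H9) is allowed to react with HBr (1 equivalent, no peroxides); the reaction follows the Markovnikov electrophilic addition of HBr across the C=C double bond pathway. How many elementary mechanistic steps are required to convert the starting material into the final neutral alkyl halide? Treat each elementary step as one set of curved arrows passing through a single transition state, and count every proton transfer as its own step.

Step 1: The π electrons of the C=C bond attack a proton of HBr; Markovnikov addition places the new C–H on the less-substituted alkene carbon, so the positive charge ends up on the more-substituted carbon — a secondary carbocation. The H–Br bond breaks heterolytically, releasing Br⁻.
Step 2: A hydride (H with its bonding pair) migrates from the adjacent cyclopentyl carbon to the cationic centre — a 1,2-hydride shift — upgrading the secondary cation to a tertiary one.
Step 3: The Br⁻ anion donates a lone pair to the carbocation, forming the new C–Br σ-bond and giving the neutral alkyl halide.
Total: 3 elementary steps.

3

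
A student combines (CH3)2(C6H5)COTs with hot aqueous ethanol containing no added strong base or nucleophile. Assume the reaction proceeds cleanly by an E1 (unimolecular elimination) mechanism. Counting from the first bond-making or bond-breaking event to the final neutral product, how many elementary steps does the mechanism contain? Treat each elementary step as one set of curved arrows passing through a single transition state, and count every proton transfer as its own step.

2

Step 1: The C–O bond breaks with both electrons going to the tosylate; TsO⁻ leaves and a tertiary carbocation remains.
(No 1,2-shift: no single shift to an adjacent carbon would give a more stable cation.)
Step 2: Loss of a β-proton to a water (or ethanol) molecule of the solvent: the C–H bonding pair collapses toward the cationic carbon to form the C=C π bond, yielding the alkene.
Total: 2 elementary steps.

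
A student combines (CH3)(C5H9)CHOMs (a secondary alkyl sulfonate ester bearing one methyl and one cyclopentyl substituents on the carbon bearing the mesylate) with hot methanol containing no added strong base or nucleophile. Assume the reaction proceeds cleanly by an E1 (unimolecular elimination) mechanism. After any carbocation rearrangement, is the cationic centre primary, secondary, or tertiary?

tertiary

Step 1: Unassisted departure of MsO⁻ (taking the C–O bonding pair) generates a secondary carbocation.
Step 2: Carbocation rearrangement: a 1,2-hydride shift from the adjacent cyclopentyl carbon converts the initially-formed secondary cation into the more stable tertiary cation.
The cation rearranges from secondary to tertiary via a 1,2-hydride shift from the adjacent cyclopentyl carbon; the tertiary cation is what reacts next.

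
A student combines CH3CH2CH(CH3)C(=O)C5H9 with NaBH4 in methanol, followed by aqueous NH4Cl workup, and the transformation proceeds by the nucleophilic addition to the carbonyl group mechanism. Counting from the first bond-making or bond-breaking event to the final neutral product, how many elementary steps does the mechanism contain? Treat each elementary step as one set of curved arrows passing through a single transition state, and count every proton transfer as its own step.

2

Step 1: A lone pair / filled orbital on H⁻ (delivered from BH4⁻) attacks the electrophilic carbonyl carbon; the π(C=O) electrons shift onto oxygen, producing a tetrahedral alkoxide intermediate.
Step 2: Protonation of the alkoxide by aqueous NH4Cl workup furnishes an alcohol.
Total: 2 elementary steps.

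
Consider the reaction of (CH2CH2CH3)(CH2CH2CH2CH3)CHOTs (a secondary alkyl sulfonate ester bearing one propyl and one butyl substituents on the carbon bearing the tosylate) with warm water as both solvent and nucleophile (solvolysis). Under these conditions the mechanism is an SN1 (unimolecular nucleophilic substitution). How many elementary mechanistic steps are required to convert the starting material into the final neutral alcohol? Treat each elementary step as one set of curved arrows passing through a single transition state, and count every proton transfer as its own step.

3

Step 1: Rate-determining heterolysis of the C–O bond gives TsO⁻ and a secondary carbocation.
(No 1,2-shift: no single shift to an adjacent carbon would give a more stable cation.)
Step 2: Nucleophilic capture: the oxygen of H2O bonds to the cationic carbon, producing an oxonium-ion intermediate.
Step 3: Proton transfer from the O–H of the oxonium ion to a solvent molecule delivers the neutral alcohol.
Total: 3 elementary steps.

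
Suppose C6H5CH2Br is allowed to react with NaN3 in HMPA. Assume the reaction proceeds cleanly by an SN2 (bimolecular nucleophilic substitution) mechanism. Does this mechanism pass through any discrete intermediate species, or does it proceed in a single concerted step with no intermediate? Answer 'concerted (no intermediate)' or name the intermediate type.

The azide nucleophile donates a lone pair from N to the α-carbon in a backside attack; simultaneously the C–Br σ-bond breaks and both of its electrons leave with Br⁻. One concerted step with inversion of configuration.
All bond changes occur in one transition state; no discrete intermediate is formed.

concerted (no intermediate)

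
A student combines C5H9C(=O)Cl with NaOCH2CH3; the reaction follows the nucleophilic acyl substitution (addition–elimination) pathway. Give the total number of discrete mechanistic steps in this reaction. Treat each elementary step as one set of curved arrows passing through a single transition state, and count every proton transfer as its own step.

2

Step 1: A lone pair on the O of CH3CH2O⁻ attacks the electrophilic acyl carbon; the π(C=O) electrons move onto oxygen, giving a tetrahedral intermediate.
Step 2: An oxygen lone pair re-forms the C=O π bond as the C–Cl σ-bond breaks; Cl⁻ is expelled.
Total: 2 elementary steps.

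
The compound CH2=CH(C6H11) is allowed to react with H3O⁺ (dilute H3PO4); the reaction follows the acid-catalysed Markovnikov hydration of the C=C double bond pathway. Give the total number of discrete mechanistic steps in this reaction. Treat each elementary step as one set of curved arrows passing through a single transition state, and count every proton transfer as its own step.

Step 1: The π electrons of the C=C bond attack a proton of H3O⁺; Markovnikov addition places the new C–H on the less-substituted alkene carbon, so the positive charge ends up on the more-substituted carbon — a secondary carbocation. H2O is released.
Step 2: A hydride (H with its bonding pair) migrates from the adjacent cyclohexyl carbon to the cationic centre — a 1,2-hydride shift — upgrading the secondary cation to a tertiary one.
Step 3: Water acts as the nucleophile: an oxygen lone pair bonds to the cationic carbon, giving an oxonium-ion intermediate.
Step 4: H2O removes a proton from the oxonium oxygen, regenerating H3O⁺ and giving the neutral alcohol.
Total: 4 elementary steps.

4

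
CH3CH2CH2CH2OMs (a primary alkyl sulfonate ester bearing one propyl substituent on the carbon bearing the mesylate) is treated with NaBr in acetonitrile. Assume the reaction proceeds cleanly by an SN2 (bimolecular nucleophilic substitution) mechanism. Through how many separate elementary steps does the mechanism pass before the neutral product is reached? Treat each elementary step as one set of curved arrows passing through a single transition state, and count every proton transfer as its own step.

1

Step 1: Backside attack by Br⁻ on the carbon bearing the mesylate: the new C–Br bond forms as the C–O bond breaks, with Walden inversion at carbon.
Total: 1 elementary step.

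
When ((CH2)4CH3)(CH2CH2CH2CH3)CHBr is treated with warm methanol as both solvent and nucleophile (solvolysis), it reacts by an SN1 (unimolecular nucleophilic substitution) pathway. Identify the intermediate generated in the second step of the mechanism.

oxonium ion

Step 1: Unassisted departure of Br⁻ (taking the C–Br bonding pair) generates a secondary carbocation.
Step 2: A lone pair on the oxygen of CH3OH attacks the carbocation, forming a new C–O σ-bond and an oxonium ion.
After step 2 the species present is an oxonium ion.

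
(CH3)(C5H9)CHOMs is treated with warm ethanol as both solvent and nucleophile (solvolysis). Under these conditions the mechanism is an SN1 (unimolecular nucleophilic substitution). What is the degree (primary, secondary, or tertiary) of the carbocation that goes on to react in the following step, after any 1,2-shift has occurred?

Step 1: Ionisation: the C–O σ-bond cleaves heterolytically; both bonding electrons depart with MsO⁻, leaving a secondary carbocation at the α-carbon.
Step 2: A hydride (H with its bonding pair) migrates from the adjacent cyclopentyl carbon to the cationic centre — a 1,2-hydride shift — upgrading the secondary cation to a tertiary one.
The cation rearranges from secondary to tertiary via a 1,2-hydride shift from the adjacent cyclopentyl carbon; the tertiary cation is what reacts next.

tertiary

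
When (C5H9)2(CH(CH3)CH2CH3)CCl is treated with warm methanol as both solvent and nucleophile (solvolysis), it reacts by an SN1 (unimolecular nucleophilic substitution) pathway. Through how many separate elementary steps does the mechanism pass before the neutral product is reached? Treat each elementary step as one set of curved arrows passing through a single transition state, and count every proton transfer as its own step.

3

Step 1: Rate-determining heterolysis of the C–Cl bond gives Cl⁻ and a tertiary carbocation.
(No 1,2-shift: no single shift to an adjacent carbon would give a more stable cation.)
Step 2: A lone pair on the oxygen of CH3OH attacks the carbocation, forming a new C–O σ-bond and an oxonium ion.
Step 3: A second solvent molecule removes the proton on oxygen, giving the neutral ether product.
Total: 3 elementary steps.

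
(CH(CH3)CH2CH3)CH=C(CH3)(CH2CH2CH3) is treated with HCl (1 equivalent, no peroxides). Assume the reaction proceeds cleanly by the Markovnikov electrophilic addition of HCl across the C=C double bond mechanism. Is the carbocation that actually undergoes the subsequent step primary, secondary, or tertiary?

Step 1: Electrophilic addition begins with the π(C=C) electrons forming a bond to the proton of HCl. Following Markovnikov's rule, the resulting cation is tertiary. The H–Cl bond breaks heterolytically, releasing Cl⁻.
No single 1,2-shift to an adjacent carbon would give a more-substituted cation, so no rearrangement occurs.

tertiary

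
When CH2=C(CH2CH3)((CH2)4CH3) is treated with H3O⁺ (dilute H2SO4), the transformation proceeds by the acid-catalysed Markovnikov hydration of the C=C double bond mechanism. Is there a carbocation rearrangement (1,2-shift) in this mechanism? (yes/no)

The first-formed carbocation is tertiary.
No single 1,2-shift to an adjacent carbon would produce a more-substituted cation than the one already present, so no rearrangement occurs.

no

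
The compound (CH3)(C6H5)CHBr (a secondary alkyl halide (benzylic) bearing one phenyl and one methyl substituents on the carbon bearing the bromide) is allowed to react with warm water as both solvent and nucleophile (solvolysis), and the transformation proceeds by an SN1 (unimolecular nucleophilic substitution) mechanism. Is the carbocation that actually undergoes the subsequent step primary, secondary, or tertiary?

Step 1: Rate-determining heterolysis of the C–Br bond gives Br⁻ and a secondary carbocation.
No single 1,2-shift to an adjacent carbon would give a more-substituted cation, so no rearrangement occurs.

secondary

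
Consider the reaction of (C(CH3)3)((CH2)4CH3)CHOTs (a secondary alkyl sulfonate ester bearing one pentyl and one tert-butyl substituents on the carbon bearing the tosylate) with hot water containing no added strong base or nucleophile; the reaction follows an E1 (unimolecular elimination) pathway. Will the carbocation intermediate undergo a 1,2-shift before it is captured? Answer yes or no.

yes

The first-formed carbocation is secondary.
The adjacent tert-butyl carbon has no hydrogen but bears methyl groups; migration of one methyl with its bonding pair (a 1,2-methyl shift) places the charge on a tertiary centre.
Tertiary is more stable than secondary, so the shift occurs.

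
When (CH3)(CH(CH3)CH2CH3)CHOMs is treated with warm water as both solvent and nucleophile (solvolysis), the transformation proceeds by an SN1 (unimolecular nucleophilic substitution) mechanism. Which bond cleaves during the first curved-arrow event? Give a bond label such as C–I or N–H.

C–O

Step 1: Ionisation: the C–O σ-bond cleaves heterolytically; both bonding electrons depart with MsO⁻, leaving a secondary carbocation at the α-carbon.
The bond broken in this step is the C–O bond.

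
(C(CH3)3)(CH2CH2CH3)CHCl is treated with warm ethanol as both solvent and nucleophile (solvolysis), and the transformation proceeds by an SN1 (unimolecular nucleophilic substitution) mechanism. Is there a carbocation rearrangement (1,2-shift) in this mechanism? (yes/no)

The first-formed carbocation is secondary.
The adjacent tert-butyl carbon has no hydrogen but bears methyl groups; migration of one methyl with its bonding pair (a 1,2-methyl shift) places the charge on a tertiary centre.
Tertiary is more stable than secondary, so the shift occurs.

yes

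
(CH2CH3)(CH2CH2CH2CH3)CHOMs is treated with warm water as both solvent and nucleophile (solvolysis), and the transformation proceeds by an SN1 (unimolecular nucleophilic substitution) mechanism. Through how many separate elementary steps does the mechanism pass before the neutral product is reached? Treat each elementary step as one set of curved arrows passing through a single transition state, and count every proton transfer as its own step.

3

Step 1: Rate-determining heterolysis of the C–O bond gives MsO⁻ and a secondary carbocation.
(No 1,2-shift: no single shift to an adjacent carbon would give a more stable cation.)
Step 2: A lone pair on the oxygen of H2O attacks the carbocation, forming a new C–O σ-bond and an oxonium ion.
Step 3: Proton transfer from the O–H of the oxonium ion to a solvent molecule delivers the neutral alcohol.
Total: 3 elementary steps.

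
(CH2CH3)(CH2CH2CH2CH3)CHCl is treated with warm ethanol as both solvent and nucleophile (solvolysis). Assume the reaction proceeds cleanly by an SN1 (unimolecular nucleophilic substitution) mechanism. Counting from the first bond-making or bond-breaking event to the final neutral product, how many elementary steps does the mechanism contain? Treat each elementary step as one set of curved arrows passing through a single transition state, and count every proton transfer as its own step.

Step 1: Unassisted departure of Cl⁻ (taking the C–Cl bonding pair) generates a secondary carbocation.
(No 1,2-shift: no single shift to an adjacent carbon would give a more stable cation.)
Step 2: CH3CH2OH donates an oxygen lone pair into the empty p orbital of the cation, giving a protonated ether (an oxonium ion).
Step 3: Proton transfer from the O–H of the oxonium ion to a solvent molecule delivers the neutral ether.
Total: 3 elementary steps.

3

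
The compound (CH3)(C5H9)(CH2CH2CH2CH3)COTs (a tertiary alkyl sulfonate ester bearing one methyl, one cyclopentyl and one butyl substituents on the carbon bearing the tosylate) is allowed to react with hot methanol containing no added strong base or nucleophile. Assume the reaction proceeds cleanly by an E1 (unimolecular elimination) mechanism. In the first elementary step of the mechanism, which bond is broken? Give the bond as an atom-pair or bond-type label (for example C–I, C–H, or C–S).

Step 1: The C–O bond breaks with both electrons going to the tosylate; TsO⁻ leaves and a tertiary carbocation remains.
The bond broken in this step is the C–O bond.

C–O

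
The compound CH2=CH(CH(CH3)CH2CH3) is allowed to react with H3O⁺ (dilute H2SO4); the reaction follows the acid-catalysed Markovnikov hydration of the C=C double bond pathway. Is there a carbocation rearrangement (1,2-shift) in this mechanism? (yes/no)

yes

The first-formed carbocation is secondary.
The adjacent sec-butyl carbon already bears 2 other carbon substituents and has a hydrogen to migrate; after a 1,2-hydride shift from that carbon the positive charge sits on a tertiary centre.
Tertiary is more stable than secondary, so the shift occurs.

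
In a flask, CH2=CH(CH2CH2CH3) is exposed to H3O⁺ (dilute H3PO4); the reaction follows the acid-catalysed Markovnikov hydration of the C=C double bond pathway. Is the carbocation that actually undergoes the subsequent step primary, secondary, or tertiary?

Step 1: The π electrons of the C=C bond attack a proton of H3O⁺; Markovnikov addition places the new C–H on the less-substituted alkene carbon, so the positive charge ends up on the more-substituted carbon — a secondary carbocation. H2O is released.
No single 1,2-shift to an adjacent carbon would give a more-substituted cation, so no rearrangement occurs.

secondary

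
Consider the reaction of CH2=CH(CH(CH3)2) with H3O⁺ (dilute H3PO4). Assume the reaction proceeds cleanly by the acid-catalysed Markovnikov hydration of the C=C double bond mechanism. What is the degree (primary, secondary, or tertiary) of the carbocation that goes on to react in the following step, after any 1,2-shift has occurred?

Step 1: Electrophilic addition begins with the π(C=C) electrons forming a bond to the proton of H3O⁺. Following Markovnikov's rule, the resulting cation is secondary. H2O is released.
Step 2: A hydride (H with its bonding pair) migrates from the adjacent isopropyl carbon to the cationic centre — a 1,2-hydride shift — upgrading the secondary cation to a tertiary one.
The cation rearranges from secondary to tertiary via a 1,2-hydride shift from the adjacent isopropyl carbon; the tertiary cation is what reacts next.

tertiary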